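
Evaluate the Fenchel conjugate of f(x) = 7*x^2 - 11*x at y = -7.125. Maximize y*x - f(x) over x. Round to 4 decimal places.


f*(y) = sup_x {y*x - a*x^2 - b*x} = sup_x {(y-b)*x - a*x^2}
FOC: (y - b) - 2a*x = 0 => x* = (y - b)/(2a)
x* = (-7.125 + 11)/(2*7) = 0.2768
f*(-7.125) = (y-b)^2/(4a) = (-7.125 + 11)^2/(4*7)
= 15.0156/28 = 0.5363


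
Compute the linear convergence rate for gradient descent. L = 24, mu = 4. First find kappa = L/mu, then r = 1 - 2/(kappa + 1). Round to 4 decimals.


Step 1: Compute the condition number.
kappa = L/mu = 24/4 = 6.0
Step 2: Compute the convergence rate.
r = 1 - 2/(kappa + 1) = 1 - 2*mu/(L + mu) = (L - mu)/(L + mu) = 20/28 = 0.7143


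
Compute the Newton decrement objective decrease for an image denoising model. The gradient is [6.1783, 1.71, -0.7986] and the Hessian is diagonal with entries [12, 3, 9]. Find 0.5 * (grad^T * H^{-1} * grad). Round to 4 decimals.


Step 1: H is diagonal, so H^(-1) * g = [0.5149, 0.57, -0.0887].
Step 2: g^T H^(-1) g = sum_i g_i^2 / H_ii
  = (6.1783)^2/12 + (1.71)^2/3 + (-0.7986)^2/9
  = 3.1809 + 0.9747 + 0.0709 = 4.2265
Step 3: Objective decrease = 0.5 * g^T H^(-1) g = 2.1133


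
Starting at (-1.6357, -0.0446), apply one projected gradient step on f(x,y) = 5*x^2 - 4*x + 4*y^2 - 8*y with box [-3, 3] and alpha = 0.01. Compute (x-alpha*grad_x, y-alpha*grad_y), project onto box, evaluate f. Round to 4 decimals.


Step 1: Compute gradient at (-1.6357, -0.0446).
grad_x = 2*5*-1.6357 - 4 = -20.357
grad_y = 2*4*-0.0446 - 8 = -8.3568
Step 2: Gradient step.
x_raw = -1.6357 - 0.01*-20.357 = -1.4321
y_raw = -0.0446 - 0.01*-8.3568 = 0.039
Step 3: Project onto [-3, 3].
x_proj = clip(-1.4321) = -1.4321
y_proj = clip(0.039) = 0.039
Step 4: Evaluate f.
f(-1.4321, 0.039) = 15.6778


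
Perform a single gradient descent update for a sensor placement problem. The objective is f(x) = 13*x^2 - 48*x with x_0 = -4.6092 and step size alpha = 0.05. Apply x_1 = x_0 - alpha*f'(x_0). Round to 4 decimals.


We compute the gradient at x_0 and apply the update.
f'(x) = 26*x - 48
f'(-4.6092) = 26*-4.6092 - 48 = -167.8392
x_1 = -4.6092 - 0.05*-167.8392 = 3.7828


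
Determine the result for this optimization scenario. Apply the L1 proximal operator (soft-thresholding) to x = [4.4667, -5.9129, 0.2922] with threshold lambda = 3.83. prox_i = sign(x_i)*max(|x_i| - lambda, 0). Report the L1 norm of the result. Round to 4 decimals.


Soft-thresholding with lambda = 3.83:
prox(4.4667) = sign(4.4667)*max(|4.4667| - 3.83, 0) = 0.6367
prox(-5.9129) = sign(-5.9129)*max(|-5.9129| - 3.83, 0) = -2.0829
prox(0.2922) = sign(0.2922)*max(|0.2922| - 3.83, 0) = 0.0
prox(x) = [0.6367, -2.0829, 0.0]
||prox(x)||_1 = 0.6367 + 2.0829 + 0.0 = 2.7196


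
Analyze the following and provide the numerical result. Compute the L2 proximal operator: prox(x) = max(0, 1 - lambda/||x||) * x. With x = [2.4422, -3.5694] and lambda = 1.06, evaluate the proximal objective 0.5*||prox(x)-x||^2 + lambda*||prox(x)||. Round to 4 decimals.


Step 1: Compute ||x||.
||x|| = 4.3249
Step 2: Compute scaling factor.
scale = max(0, 1 - 1.06/4.3249) = 0.7549
Step 3: prox(x) = [1.8436, -2.6946]
||prox(x)|| = 3.2649
Step 4: Proximal objective.
0.5*||prox-x||^2 = 0.5618
lambda*||prox|| = 3.4608
Total = 4.0226


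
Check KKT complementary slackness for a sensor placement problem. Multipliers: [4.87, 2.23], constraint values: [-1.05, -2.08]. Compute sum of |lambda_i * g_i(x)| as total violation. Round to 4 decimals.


KKT complementary slackness check:
lambda_1 * g_1 = 4.87 * -1.05 = -5.1135
lambda_2 * g_2 = 2.23 * -2.08 = -4.6384
Total violation = 5.1135 + 4.6384 = 9.7519


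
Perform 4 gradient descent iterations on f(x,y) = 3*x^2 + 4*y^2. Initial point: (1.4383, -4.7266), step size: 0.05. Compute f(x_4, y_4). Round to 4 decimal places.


Gradient descent on f(x,y) = 3*x^2 + 4*y^2.
Starting point: (1.4383, -4.7266), alpha = 0.05
Step 1: grad_x = 2*3*1.4383 = 8.6298, grad_y = 2*4*-4.7266 = -37.8128
  x_1 = 1.4383 - 0.05*8.6298 = 1.0068
  y_1 = -4.7266 - 0.05*-37.8128 = -2.836
Step 2: grad_x = 2*3*1.0068 = 6.0409, grad_y = 2*4*-2.836 = -22.6877
  x_2 = 1.0068 - 0.05*6.0409 = 0.7048
  y_2 = -2.836 - 0.05*-22.6877 = -1.7016
Step 3: grad_x = 2*3*0.7048 = 4.2286, grad_y = 2*4*-1.7016 = -13.6126
  x_3 = 0.7048 - 0.05*4.2286 = 0.4933
  y_3 = -1.7016 - 0.05*-13.6126 = -1.0209
Step 4: grad_x = 2*3*0.4933 = 2.96, grad_y = 2*4*-1.0209 = -8.1676
  x_4 = 0.4933 - 0.05*2.96 = 0.3453
  y_4 = -1.0209 - 0.05*-8.1676 = -0.6126
f(0.3453, -0.6126) = 3*0.3453^2 + 4*(-0.6126)^2 = 1.8587


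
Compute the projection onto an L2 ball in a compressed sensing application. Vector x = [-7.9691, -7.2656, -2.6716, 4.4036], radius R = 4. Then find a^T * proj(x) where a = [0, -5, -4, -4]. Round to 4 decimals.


Step 1: Compute ||x|| (intermediates to 6 decimals).
||x|| = sqrt((-7.9691)^2 + (-7.2656)^2 + (-2.6716)^2 + 4.4036^2) = 11.950926
Step 2: Project.
Since ||x|| > R, scale = R/||x|| = 4/11.950926 = 0.334702, proj(x) = scale * x
proj(x) = [-2.667274, -2.431811, -0.89419, 1.473894]
Step 3: Dot product.
a^T * proj(x) = 0*(-2.667274) - 5*(-2.431811) - 4*(-0.89419) - 4*1.473894 = 9.8402


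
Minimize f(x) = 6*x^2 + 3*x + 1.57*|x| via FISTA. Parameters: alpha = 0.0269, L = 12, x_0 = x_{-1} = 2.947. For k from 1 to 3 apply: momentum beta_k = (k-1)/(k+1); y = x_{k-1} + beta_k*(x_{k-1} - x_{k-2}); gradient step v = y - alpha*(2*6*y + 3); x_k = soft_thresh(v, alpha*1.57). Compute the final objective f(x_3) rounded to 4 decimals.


FISTA on f(x) = 6*x^2 + 3*x + 1.57*|x|
L = 12, alpha = 0.0269
Iteration 1: beta = 0.0, y = 2.947 + 0.0*(2.947 - 2.947) = 2.947
  grad(y) = 38.364, v = y - alpha*grad = 1.915
  prox(v) = soft_thresh(1.915, 0.0422) = 1.8728
Iteration 2: beta = 0.3333, y = 1.8728 + 0.3333*(1.8728 - 2.947) = 1.5147
  grad(y) = 21.1764, v = y - alpha*grad = 0.9451
  prox(v) = soft_thresh(0.9451, 0.0422) = 0.9028
Iteration 3: beta = 0.5, y = 0.9028 + 0.5*(0.9028 - 1.8728) = 0.4178
  grad(y) = 8.0141, v = y - alpha*grad = 0.2023
  prox(v) = soft_thresh(0.2023, 0.0422) = 0.16
f(x_3) = 6*0.16^2 + 3*0.16 + 1.57*|0.16| = 0.885


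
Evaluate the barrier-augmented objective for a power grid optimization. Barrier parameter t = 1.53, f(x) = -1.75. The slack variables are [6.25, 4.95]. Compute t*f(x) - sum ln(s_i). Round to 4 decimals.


Step 1: Compute log-barrier.
ln values: [1.8326, 1.5994]
phi = -(1.8326 + 1.5994) = -3.432
Step 2: Compute augmented objective.
t*f(x) = 1.53*-1.75 = -2.6775
Total = -2.6775 - 3.432 = -6.1095


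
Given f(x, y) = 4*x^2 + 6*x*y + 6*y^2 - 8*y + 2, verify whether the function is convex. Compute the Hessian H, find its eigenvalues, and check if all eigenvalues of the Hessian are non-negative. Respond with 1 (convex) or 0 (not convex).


The Hessian of f(x,y) = 4*x^2 + 6*x*y + 6*y^2 - 8*y + 2 is:
H = [[8, 6], [6, 12]]
Trace = 8 + 12 = 20
Determinant = 8*12 - (6)^2 = 60
Discriminant = (20)^2 - 4*60 = 160.0
Eigenvalues: lambda_1 = 3.6754, lambda_2 = 16.3246
The function is convex.

1


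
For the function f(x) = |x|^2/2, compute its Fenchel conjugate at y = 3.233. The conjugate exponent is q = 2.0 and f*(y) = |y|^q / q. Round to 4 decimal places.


The conjugate exponent q satisfies 1/p + 1/q = 1.
p = 2, so q = 2/(2 - 1) = 2.0
|y|^q = 3.233^2.0 = 10.4523
f*(3.233) = 10.4523 / 2.0 = 5.2261


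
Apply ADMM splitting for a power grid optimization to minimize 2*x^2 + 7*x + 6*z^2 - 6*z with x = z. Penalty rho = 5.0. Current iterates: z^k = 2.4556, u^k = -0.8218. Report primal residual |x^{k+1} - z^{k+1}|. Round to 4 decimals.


ADMM iteration with rho = 5.0, z^k = 2.4556, u^k = -0.8218
Step 1: x-update.
Minimize 2*x^2 + 7*x + (5.0/2)*(x - 2.4556 - 0.8218)^2
FOC: (2*2 + 5.0)*x = -7 + 5.0*(2.4556 + 0.8218)
x^{k+1} = 1.043
Step 2: z-update.
Minimize 6*z^2 - 6*z + (5.0/2)*(1.043 - z - 0.8218)^2
FOC: (2*6 + 5.0)*z = 6 + 5.0*(1.043 - 0.8218)
z^{k+1} = 0.418
Step 3: u-update.
u^{k+1} = -0.8218 + 1.043 - 0.418 = -0.1968
Step 4: Primal residual = |1.043 - 0.418| = 0.625


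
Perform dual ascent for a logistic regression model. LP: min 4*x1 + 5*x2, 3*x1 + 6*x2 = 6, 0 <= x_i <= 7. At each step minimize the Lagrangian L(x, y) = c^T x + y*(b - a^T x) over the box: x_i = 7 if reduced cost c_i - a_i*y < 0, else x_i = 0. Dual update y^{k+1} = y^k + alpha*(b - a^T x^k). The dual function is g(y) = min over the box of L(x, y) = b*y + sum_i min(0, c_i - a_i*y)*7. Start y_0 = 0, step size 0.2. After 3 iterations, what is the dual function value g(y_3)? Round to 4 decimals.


Dual ascent for LP: min 4*x1 + 5*x2, 3*x1 + 6*x2 = 6, 0 <= x_i <= 7
Step 1: y^k = 0.0, reduced costs: (4.0, 5.0)
  x^k = (0.0, 0.0), subgradient = b - a^T x = 6.0
  y^{k+1} = 0.0 + 0.2*6.0 = 1.2
Step 2: y^k = 1.2, reduced costs: (0.4, -2.2)
  x^k = (0.0, 7.0), subgradient = b - a^T x = -36.0
  y^{k+1} = 1.2 + 0.2*-36.0 = -6.0
Step 3: y^k = -6.0, reduced costs: (22.0, 41.0)
  x^k = (0.0, 0.0), subgradient = b - a^T x = 6.0
  y^{k+1} = -6.0 + 0.2*6.0 = -4.8
Dual objective at y_3 = -4.8: reduced costs (18.4, 33.8), box minimizer x = (0.0, 0.0)
g(y_3) = b*y + (c1 - a1*y)*x1 + (c2 - a2*y)*x2 = 6*(-4.8) + 18.4*0.0 + 33.8*0.0 = -28.8 + 0.0 + 0.0 = -28.8


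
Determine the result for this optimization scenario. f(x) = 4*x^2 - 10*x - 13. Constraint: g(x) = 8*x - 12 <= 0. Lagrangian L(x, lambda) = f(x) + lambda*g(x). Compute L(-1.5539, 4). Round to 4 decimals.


Step 1: Evaluate f(x).
f(-1.5539) = 4*(-1.5539)^2 - 10*(-1.5539) - 13 = 12.1974
Step 2: Evaluate g(x).
g(-1.5539) = 8*-1.5539 - 12 = -24.4312
Step 3: Compute Lagrangian.
L = 12.1974 + 4*-24.4312 = -85.5274


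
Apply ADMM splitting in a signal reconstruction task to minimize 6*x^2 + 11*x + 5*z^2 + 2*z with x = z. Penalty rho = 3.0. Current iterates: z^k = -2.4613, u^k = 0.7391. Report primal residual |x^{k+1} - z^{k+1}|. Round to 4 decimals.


ADMM iteration with rho = 3.0, z^k = -2.4613, u^k = 0.7391
Step 1: x-update.
Minimize 6*x^2 + 11*x + (3.0/2)*(x + 2.4613 + 0.7391)^2
FOC: (2*6 + 3.0)*x = -11 + 3.0*(-2.4613 - 0.7391)
x^{k+1} = -1.3734
Step 2: z-update.
Minimize 5*z^2 + 2*z + (3.0/2)*(-1.3734 - z + 0.7391)^2
FOC: (2*5 + 3.0)*z = -2 + 3.0*(-1.3734 + 0.7391)
z^{k+1} = -0.3002
Step 3: u-update.
u^{k+1} = 0.7391 - 1.3734 + 0.3002 = -0.3341
Step 4: Primal residual = |-1.3734 + 0.3002| = 1.0732


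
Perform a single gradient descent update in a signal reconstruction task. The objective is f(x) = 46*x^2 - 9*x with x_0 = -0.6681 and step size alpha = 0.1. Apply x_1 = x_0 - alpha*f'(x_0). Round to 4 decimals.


We compute the gradient at x_0 and apply the update.
f'(x) = 92*x - 9
f'(-0.6681) = 92*-0.6681 - 9 = -70.4652
x_1 = -0.6681 - 0.1*-70.4652 = 6.3784


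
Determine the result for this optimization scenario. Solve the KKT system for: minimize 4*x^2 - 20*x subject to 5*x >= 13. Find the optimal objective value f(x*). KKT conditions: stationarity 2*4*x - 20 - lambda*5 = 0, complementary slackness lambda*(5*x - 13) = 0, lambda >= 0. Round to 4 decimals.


Step 1: Try lambda = 0 (constraint inactive).
x_unc = 20/(2*4) = 2.5
Check: 5*2.5 = 12.5 < 13 -- violated!
Step 2: Constraint must be active: 5*x = 13
x* = 13/5 = 2.6
lambda = (2*4*2.6 - 20)/5 = 0.16
Step 3: Compute optimal value.
f(x*) = 4*2.6^2 - 20*2.6 = -24.96


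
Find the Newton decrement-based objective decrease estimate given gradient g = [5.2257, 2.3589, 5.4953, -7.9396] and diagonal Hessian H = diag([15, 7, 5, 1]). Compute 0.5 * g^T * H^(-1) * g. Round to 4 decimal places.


Step 1: H is diagonal, so H^(-1) * g = [0.3484, 0.337, 1.0991, -7.9396].
Step 2: g^T H^(-1) g = sum_i g_i^2 / H_ii
  = (5.2257)^2/15 + (2.3589)^2/7 + (5.4953)^2/5 + (-7.9396)^2/1
  = 1.8205 + 0.7949 + 6.0397 + 63.0372 = 71.6924
Step 3: Objective decrease = 0.5 * g^T H^(-1) g = 35.8462


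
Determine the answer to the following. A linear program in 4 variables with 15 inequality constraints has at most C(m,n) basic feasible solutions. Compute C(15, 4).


Each vertex corresponds to some choice of n active constraints out of m, so the number of vertices is at most C(m, n) = m! / (n!(m-n)!).
m = 15, n = 4
Numerator: 15 * 14 * 13 * 12
Denominator: 4! = 24
C(15, 4) = 1365


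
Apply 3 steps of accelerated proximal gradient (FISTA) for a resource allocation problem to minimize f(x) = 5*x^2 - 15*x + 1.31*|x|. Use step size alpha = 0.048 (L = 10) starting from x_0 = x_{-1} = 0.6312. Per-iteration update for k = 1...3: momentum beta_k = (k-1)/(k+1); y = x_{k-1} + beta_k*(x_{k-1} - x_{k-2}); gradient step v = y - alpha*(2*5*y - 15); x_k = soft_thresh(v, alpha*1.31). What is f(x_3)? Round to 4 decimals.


FISTA on f(x) = 5*x^2 - 15*x + 1.31*|x|
L = 10, alpha = 0.048
Iteration 1: beta = 0.0, y = 0.6312 + 0.0*(0.6312 - 0.6312) = 0.6312
  grad(y) = -8.688, v = y - alpha*grad = 1.0482
  prox(v) = soft_thresh(1.0482, 0.0629) = 0.9853
Iteration 2: beta = 0.3333, y = 0.9853 + 0.3333*(0.9853 - 0.6312) = 1.1034
  grad(y) = -3.9661, v = y - alpha*grad = 1.2938
  prox(v) = soft_thresh(1.2938, 0.0629) = 1.2309
Iteration 3: beta = 0.5, y = 1.2309 + 0.5*(1.2309 - 0.9853) = 1.3537
  grad(y) = -1.4635, v = y - alpha*grad = 1.4239
  prox(v) = soft_thresh(1.4239, 0.0629) = 1.361
f(x_3) = 5*1.361^2 - 15*1.361 + 1.31*|1.361| = -9.3705


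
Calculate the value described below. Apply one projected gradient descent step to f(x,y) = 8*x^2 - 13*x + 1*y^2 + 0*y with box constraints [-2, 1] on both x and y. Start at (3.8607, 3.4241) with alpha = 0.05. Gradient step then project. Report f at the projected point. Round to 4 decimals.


Step 1: Compute gradient at (3.8607, 3.4241).
grad_x = 2*8*3.8607 - 13 = 48.7712
grad_y = 2*1*3.4241 + 0 = 6.8482
Step 2: Gradient step.
x_raw = 3.8607 - 0.05*48.7712 = 1.4221
y_raw = 3.4241 - 0.05*6.8482 = 3.0817
Step 3: Project onto [-2, 1].
x_proj = clip(1.4221) = 1.0
y_proj = clip(3.0817) = 1.0
Step 4: Evaluate f.
f(1.0, 1.0) = -4.0


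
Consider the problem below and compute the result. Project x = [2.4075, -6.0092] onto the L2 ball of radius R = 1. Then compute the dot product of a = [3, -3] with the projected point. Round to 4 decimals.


Step 1: Compute ||x|| (intermediates to 6 decimals).
||x|| = sqrt(2.4075^2 + (-6.0092)^2) = 6.473526
Step 2: Project.
Since ||x|| > R, scale = R/||x|| = 1/6.473526 = 0.154475, proj(x) = scale * x
proj(x) = [0.371899, -0.928271]
Step 3: Dot product.
a^T * proj(x) = 3*0.371899 - 3*(-0.928271) = 3.9005


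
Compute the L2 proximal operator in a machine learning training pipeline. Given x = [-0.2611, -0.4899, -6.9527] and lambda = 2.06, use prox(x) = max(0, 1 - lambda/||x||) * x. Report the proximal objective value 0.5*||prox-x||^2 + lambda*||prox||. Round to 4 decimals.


Step 1: Compute ||x||.
||x|| = 6.9748
Step 2: Compute scaling factor.
scale = max(0, 1 - 2.06/6.9748) = 0.7047
Step 3: prox(x) = [-0.184, -0.3452, -4.8992]
||prox(x)|| = 4.9148
Step 4: Proximal objective.
0.5*||prox-x||^2 = 2.1218
lambda*||prox|| = 10.1245
Total = 12.2463


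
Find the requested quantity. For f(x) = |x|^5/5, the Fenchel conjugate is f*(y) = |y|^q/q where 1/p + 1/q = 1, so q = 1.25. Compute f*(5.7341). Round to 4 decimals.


The conjugate exponent q satisfies 1/p + 1/q = 1.
p = 5, so q = 5/(5 - 1) = 1.25
|y|^q = 5.7341^1.25 = 8.8732
f*(5.7341) = 8.8732 / 1.25 = 7.0986


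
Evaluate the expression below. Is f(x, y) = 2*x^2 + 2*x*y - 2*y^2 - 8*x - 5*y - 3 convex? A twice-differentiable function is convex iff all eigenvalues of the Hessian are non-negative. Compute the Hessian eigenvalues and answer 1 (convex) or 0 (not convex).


The Hessian of f(x,y) = 2*x^2 + 2*x*y - 2*y^2 - 8*x - 5*y - 3 is:
H = [[4, 2], [2, -4]]
Trace = 4 - 4 = 0
Determinant = 4*-4 - (2)^2 = -20
Discriminant = (0)^2 - 4*-20 = 80.0
Eigenvalues: lambda_1 = -4.4721, lambda_2 = 4.4721
The function is not convex.

0


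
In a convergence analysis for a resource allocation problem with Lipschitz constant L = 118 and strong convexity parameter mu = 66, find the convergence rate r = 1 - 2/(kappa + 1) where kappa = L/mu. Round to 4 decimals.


Step 1: Compute the condition number.
kappa = L/mu = 118/66 = 1.7879
Step 2: Compute the convergence rate.
r = 1 - 2/(kappa + 1) = 1 - 2*mu/(L + mu) = (L - mu)/(L + mu) = 52/184 = 0.2826


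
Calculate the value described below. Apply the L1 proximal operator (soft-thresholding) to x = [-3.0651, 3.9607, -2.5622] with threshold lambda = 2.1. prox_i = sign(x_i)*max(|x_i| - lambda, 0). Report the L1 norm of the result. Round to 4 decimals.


Soft-thresholding with lambda = 2.1:
prox(-3.0651) = sign(-3.0651)*max(|-3.0651| - 2.1, 0) = -0.9651
prox(3.9607) = sign(3.9607)*max(|3.9607| - 2.1, 0) = 1.8607
prox(-2.5622) = sign(-2.5622)*max(|-2.5622| - 2.1, 0) = -0.4622
prox(x) = [-0.9651, 1.8607, -0.4622]
||prox(x)||_1 = 0.9651 + 1.8607 + 0.4622 = 3.288


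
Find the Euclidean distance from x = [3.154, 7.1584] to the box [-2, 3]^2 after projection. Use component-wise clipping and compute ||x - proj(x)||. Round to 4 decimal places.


Project each component onto [-2, 3].
clip(3.154) = 3.0, clip(7.1584) = 3.0
Projection = [3.0, 3.0]
Squared diffs: [0.0237, 17.2923]
Distance = sqrt(17.316) = 4.1613


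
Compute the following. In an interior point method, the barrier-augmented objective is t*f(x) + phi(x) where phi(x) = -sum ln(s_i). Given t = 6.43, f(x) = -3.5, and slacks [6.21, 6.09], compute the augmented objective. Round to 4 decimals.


Step 1: Compute log-barrier.
ln values: [1.8262, 1.8066]
phi = -(1.8262 + 1.8066) = -3.6328
Step 2: Compute augmented objective.
t*f(x) = 6.43*-3.5 = -22.505
Total = -22.505 - 3.6328 = -26.1378


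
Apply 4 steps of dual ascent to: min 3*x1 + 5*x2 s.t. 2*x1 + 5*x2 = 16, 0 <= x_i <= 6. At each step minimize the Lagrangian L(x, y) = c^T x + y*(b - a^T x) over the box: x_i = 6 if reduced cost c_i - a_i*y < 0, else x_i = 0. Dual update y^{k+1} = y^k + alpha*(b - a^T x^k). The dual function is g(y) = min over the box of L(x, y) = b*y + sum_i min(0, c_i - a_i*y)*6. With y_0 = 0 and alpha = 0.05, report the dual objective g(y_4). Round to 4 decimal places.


Dual ascent for LP: min 3*x1 + 5*x2, 2*x1 + 5*x2 = 16, 0 <= x_i <= 6
Step 1: y^k = 0.0, reduced costs: (3.0, 5.0)
  x^k = (0.0, 0.0), subgradient = b - a^T x = 16.0
  y^{k+1} = 0.0 + 0.05*16.0 = 0.8
Step 2: y^k = 0.8, reduced costs: (1.4, 1.0)
  x^k = (0.0, 0.0), subgradient = b - a^T x = 16.0
  y^{k+1} = 0.8 + 0.05*16.0 = 1.6
Step 3: y^k = 1.6, reduced costs: (-0.2, -3.0)
  x^k = (6.0, 6.0), subgradient = b - a^T x = -26.0
  y^{k+1} = 1.6 + 0.05*-26.0 = 0.3
Step 4: y^k = 0.3, reduced costs: (2.4, 3.5)
  x^k = (0.0, 0.0), subgradient = b - a^T x = 16.0
  y^{k+1} = 0.3 + 0.05*16.0 = 1.1
Dual objective at y_4 = 1.1: reduced costs (0.8, -0.5), box minimizer x = (0.0, 6.0)
g(y_4) = b*y + (c1 - a1*y)*x1 + (c2 - a2*y)*x2 = 16*1.1 + 0.8*0.0 + (-0.5)*6.0 = 17.6 + 0.0 - 3.0 = 14.6


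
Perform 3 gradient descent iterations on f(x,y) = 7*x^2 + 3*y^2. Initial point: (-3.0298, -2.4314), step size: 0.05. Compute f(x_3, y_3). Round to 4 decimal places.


Gradient descent on f(x,y) = 7*x^2 + 3*y^2.
Starting point: (-3.0298, -2.4314), alpha = 0.05
Step 1: grad_x = 2*7*-3.0298 = -42.4172, grad_y = 2*3*-2.4314 = -14.5884
  x_1 = -3.0298 - 0.05*-42.4172 = -0.9089
  y_1 = -2.4314 - 0.05*-14.5884 = -1.702
Step 2: grad_x = 2*7*-0.9089 = -12.7252, grad_y = 2*3*-1.702 = -10.2119
  x_2 = -0.9089 - 0.05*-12.7252 = -0.2727
  y_2 = -1.702 - 0.05*-10.2119 = -1.1914
Step 3: grad_x = 2*7*-0.2727 = -3.8175, grad_y = 2*3*-1.1914 = -7.1483
  x_3 = -0.2727 - 0.05*-3.8175 = -0.0818
  y_3 = -1.1914 - 0.05*-7.1483 = -0.834
f(-0.0818, -0.834) = 7*(-0.0818)^2 + 3*(-0.834)^2 = 2.1334


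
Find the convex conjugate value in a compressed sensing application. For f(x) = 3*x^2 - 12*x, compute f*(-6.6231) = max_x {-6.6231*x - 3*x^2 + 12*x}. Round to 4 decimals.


f*(y) = sup_x {y*x - a*x^2 - b*x} = sup_x {(y-b)*x - a*x^2}
FOC: (y - b) - 2a*x = 0 => x* = (y - b)/(2a)
x* = (-6.6231 + 12)/(2*3) = 0.8962
f*(-6.6231) = (y-b)^2/(4a) = (-6.6231 + 12)^2/(4*3)
= 28.9111/12 = 2.4093


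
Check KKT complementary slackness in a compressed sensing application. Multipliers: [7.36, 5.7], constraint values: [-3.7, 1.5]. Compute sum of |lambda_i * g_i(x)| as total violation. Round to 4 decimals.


KKT complementary slackness check:
lambda_1 * g_1 = 7.36 * -3.7 = -27.232
lambda_2 * g_2 = 5.7 * 1.5 = 8.55
Total violation = 27.232 + 8.55 = 35.782


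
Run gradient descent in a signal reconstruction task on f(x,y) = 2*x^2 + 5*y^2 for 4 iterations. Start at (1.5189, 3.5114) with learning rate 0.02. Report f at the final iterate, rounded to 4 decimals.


Gradient descent on f(x,y) = 2*x^2 + 5*y^2.
Starting point: (1.5189, 3.5114), alpha = 0.02
Step 1: grad_x = 2*2*1.5189 = 6.0756, grad_y = 2*5*3.5114 = 35.114
  x_1 = 1.5189 - 0.02*6.0756 = 1.3974
  y_1 = 3.5114 - 0.02*35.114 = 2.8091
Step 2: grad_x = 2*2*1.3974 = 5.5896, grad_y = 2*5*2.8091 = 28.0912
  x_2 = 1.3974 - 0.02*5.5896 = 1.2856
  y_2 = 2.8091 - 0.02*28.0912 = 2.2473
Step 3: grad_x = 2*2*1.2856 = 5.1424, grad_y = 2*5*2.2473 = 22.473
  x_3 = 1.2856 - 0.02*5.1424 = 1.1827
  y_3 = 2.2473 - 0.02*22.473 = 1.7978
Step 4: grad_x = 2*2*1.1827 = 4.731, grad_y = 2*5*1.7978 = 17.9784
  x_4 = 1.1827 - 0.02*4.731 = 1.0881
  y_4 = 1.7978 - 0.02*17.9784 = 1.4383
f(1.0881, 1.4383) = 2*1.0881^2 + 5*1.4383^2 = 12.7111


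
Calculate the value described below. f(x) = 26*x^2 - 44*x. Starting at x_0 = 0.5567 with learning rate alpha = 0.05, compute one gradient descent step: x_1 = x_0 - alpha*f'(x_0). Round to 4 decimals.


We compute the gradient at x_0 and apply the update.
f'(x) = 52*x - 44
f'(0.5567) = 52*0.5567 - 44 = -15.0516
x_1 = 0.5567 - 0.05*-15.0516 = 1.3093


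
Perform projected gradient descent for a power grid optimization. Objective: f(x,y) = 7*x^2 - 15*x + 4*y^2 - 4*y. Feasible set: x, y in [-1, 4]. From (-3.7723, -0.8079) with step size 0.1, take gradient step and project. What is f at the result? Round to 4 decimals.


Step 1: Compute gradient at (-3.7723, -0.8079).
grad_x = 2*7*-3.7723 - 15 = -67.8122
grad_y = 2*4*-0.8079 - 4 = -10.4632
Step 2: Gradient step.
x_raw = -3.7723 - 0.1*-67.8122 = 3.0089
y_raw = -0.8079 - 0.1*-10.4632 = 0.2384
Step 3: Project onto [-1, 4].
x_proj = clip(3.0089) = 3.0089
y_proj = clip(0.2384) = 0.2384
Step 4: Evaluate f.
f(3.0089, 0.2384) = 17.5151


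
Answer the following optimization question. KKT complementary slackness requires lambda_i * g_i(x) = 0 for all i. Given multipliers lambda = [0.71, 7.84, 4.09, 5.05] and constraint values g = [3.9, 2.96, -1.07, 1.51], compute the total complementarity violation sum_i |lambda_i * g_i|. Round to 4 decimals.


KKT complementary slackness check:
lambda_1 * g_1 = 0.71 * 3.9 = 2.769
lambda_2 * g_2 = 7.84 * 2.96 = 23.2064
lambda_3 * g_3 = 4.09 * -1.07 = -4.3763
lambda_4 * g_4 = 5.05 * 1.51 = 7.6255
Total violation = 2.769 + 23.2064 + 4.3763 + 7.6255 = 37.9772


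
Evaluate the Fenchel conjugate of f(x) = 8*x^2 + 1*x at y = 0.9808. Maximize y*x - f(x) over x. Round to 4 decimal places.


f*(y) = sup_x {y*x - a*x^2 - b*x} = sup_x {(y-b)*x - a*x^2}
FOC: (y - b) - 2a*x = 0 => x* = (y - b)/(2a)
x* = (0.9808 - 1)/(2*8) = -0.0012
f*(0.9808) = (y-b)^2/(4a) = (0.9808 - 1)^2/(4*8)
= 0.0004/32 = 0.0


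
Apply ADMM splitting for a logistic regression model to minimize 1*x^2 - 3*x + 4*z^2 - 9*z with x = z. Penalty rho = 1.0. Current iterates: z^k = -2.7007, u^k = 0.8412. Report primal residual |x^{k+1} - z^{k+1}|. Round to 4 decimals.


ADMM iteration with rho = 1.0, z^k = -2.7007, u^k = 0.8412
Step 1: x-update.
Minimize 1*x^2 - 3*x + (1.0/2)*(x + 2.7007 + 0.8412)^2
FOC: (2*1 + 1.0)*x = 3 + 1.0*(-2.7007 - 0.8412)
x^{k+1} = -0.1806
Step 2: z-update.
Minimize 4*z^2 - 9*z + (1.0/2)*(-0.1806 - z + 0.8412)^2
FOC: (2*4 + 1.0)*z = 9 + 1.0*(-0.1806 + 0.8412)
z^{k+1} = 1.0734
Step 3: u-update.
u^{k+1} = 0.8412 - 0.1806 - 1.0734 = -0.4128
Step 4: Primal residual = |-0.1806 - 1.0734| = 1.254


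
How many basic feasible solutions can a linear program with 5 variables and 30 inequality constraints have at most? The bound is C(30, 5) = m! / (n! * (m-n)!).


Each vertex corresponds to some choice of n active constraints out of m, so the number of vertices is at most C(m, n) = m! / (n!(m-n)!).
m = 30, n = 5
Numerator: 30 * 29 * 28 * 27 * 26
Denominator: 5! = 120
C(30, 5) = 142506


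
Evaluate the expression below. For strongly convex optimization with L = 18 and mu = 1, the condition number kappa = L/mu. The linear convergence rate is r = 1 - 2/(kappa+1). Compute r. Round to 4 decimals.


Step 1: Compute the condition number.
kappa = L/mu = 18/1 = 18.0
Step 2: Compute the convergence rate.
r = 1 - 2/(kappa + 1) = 1 - 2*mu/(L + mu) = (L - mu)/(L + mu) = 17/19 = 0.8947


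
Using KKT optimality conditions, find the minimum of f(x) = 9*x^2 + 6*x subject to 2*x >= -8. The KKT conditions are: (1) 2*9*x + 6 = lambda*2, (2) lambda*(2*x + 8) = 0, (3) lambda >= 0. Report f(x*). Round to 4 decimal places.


Step 1: Try lambda = 0 (constraint inactive).
Stationarity: 2*9*x + 6 = 0
x* = -6/(2*9) = -1/3 = -0.3333 (rounded; the exact value -1/3 is used below)
Check constraint: 2*-0.3333 = -0.6666 >= -8 -- satisfied.
Step 2: Compute optimal value.
f(x*) = 9*(-1/3)^2 + 6*(-1/3) = -1.0


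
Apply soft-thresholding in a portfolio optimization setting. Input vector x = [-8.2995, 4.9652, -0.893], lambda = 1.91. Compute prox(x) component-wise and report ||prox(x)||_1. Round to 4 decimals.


Soft-thresholding with lambda = 1.91:
prox(-8.2995) = sign(-8.2995)*max(|-8.2995| - 1.91, 0) = -6.3895
prox(4.9652) = sign(4.9652)*max(|4.9652| - 1.91, 0) = 3.0552
prox(-0.893) = sign(-0.893)*max(|-0.893| - 1.91, 0) = 0.0
prox(x) = [-6.3895, 3.0552, 0.0]
||prox(x)||_1 = 6.3895 + 3.0552 + 0.0 = 9.4447


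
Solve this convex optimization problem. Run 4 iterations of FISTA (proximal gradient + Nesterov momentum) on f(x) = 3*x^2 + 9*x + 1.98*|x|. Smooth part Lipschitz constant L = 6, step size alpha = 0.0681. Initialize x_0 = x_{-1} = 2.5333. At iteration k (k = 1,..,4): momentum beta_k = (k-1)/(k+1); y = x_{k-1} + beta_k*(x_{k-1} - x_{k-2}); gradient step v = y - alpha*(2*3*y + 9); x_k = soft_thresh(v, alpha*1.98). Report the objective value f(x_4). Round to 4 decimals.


FISTA on f(x) = 3*x^2 + 9*x + 1.98*|x|
L = 6, alpha = 0.0681
Iteration 1: beta = 0.0, y = 2.5333 + 0.0*(2.5333 - 2.5333) = 2.5333
  grad(y) = 24.1998, v = y - alpha*grad = 0.8853
  prox(v) = soft_thresh(0.8853, 0.1348) = 0.7505
Iteration 2: beta = 0.3333, y = 0.7505 + 0.3333*(0.7505 - 2.5333) = 0.1562
  grad(y) = 9.937, v = y - alpha*grad = -0.5205
  prox(v) = soft_thresh(-0.5205, 0.1348) = -0.3857
Iteration 3: beta = 0.5, y = -0.3857 + 0.5*(-0.3857 - 0.7505) = -0.9538
  grad(y) = 3.2773, v = y - alpha*grad = -1.177
  prox(v) = soft_thresh(-1.177, 0.1348) = -1.0421
Iteration 4: beta = 0.6, y = -1.0421 + 0.6*(-1.0421 + 0.3857) = -1.436
  grad(y) = 0.3841, v = y - alpha*grad = -1.4621
  prox(v) = soft_thresh(-1.4621, 0.1348) = -1.3273
f(x_4) = 3*(-1.3273)^2 + 9*(-1.3273) + 1.98*|-1.3273| = -4.0325


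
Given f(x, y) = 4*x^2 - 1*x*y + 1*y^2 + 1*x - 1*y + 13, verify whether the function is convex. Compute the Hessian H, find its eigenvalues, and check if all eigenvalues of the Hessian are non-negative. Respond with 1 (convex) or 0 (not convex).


The Hessian of f(x,y) = 4*x^2 - 1*x*y + 1*y^2 + 1*x - 1*y + 13 is:
H = [[8, -1], [-1, 2]]
Trace = 8 + 2 = 10
Determinant = 8*2 - (-1)^2 = 15
Discriminant = (10)^2 - 4*15 = 40.0
Eigenvalues: lambda_1 = 1.8377, lambda_2 = 8.1623
The function is convex.

1


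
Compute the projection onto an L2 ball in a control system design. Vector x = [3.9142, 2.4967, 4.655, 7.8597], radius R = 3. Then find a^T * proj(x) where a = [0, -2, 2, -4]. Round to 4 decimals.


Step 1: Compute ||x|| (intermediates to 6 decimals).
||x|| = sqrt(3.9142^2 + 2.4967^2 + 4.655^2 + 7.8597^2) = 10.246872
Step 2: Project.
Since ||x|| > R, scale = R/||x|| = 3/10.246872 = 0.292772, proj(x) = scale * x
proj(x) = [1.145968, 0.730964, 1.362854, 2.3011]
Step 3: Dot product.
a^T * proj(x) = 0*1.145968 - 2*0.730964 + 2*1.362854 - 4*2.3011 = -7.9406


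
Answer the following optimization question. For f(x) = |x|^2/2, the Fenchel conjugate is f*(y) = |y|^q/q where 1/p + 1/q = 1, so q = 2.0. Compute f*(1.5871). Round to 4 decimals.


The conjugate exponent q satisfies 1/p + 1/q = 1.
p = 2, so q = 2/(2 - 1) = 2.0
|y|^q = 1.5871^2.0 = 2.5189
f*(1.5871) = 2.5189 / 2.0 = 1.2594


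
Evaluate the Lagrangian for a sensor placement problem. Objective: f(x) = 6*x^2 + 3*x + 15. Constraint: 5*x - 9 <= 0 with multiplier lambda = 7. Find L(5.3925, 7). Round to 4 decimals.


Step 1: Evaluate f(x).
f(5.3925) = 6*5.3925^2 + 3*5.3925 + 15 = 205.6518
Step 2: Evaluate g(x).
g(5.3925) = 5*5.3925 - 9 = 17.9625
Step 3: Compute Lagrangian.
L = 205.6518 + 7*17.9625 = 331.3893


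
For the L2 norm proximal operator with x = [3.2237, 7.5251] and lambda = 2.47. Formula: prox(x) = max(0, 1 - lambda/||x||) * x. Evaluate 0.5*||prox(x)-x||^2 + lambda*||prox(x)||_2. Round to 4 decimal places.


Step 1: Compute ||x||.
||x|| = 8.1865
Step 2: Compute scaling factor.
scale = max(0, 1 - 2.47/8.1865) = 0.6983
Step 3: prox(x) = [2.2511, 5.2547]
||prox(x)|| = 5.7165
Step 4: Proximal objective.
0.5*||prox-x||^2 = 3.0505
lambda*||prox|| = 14.1198
Total = 17.1703


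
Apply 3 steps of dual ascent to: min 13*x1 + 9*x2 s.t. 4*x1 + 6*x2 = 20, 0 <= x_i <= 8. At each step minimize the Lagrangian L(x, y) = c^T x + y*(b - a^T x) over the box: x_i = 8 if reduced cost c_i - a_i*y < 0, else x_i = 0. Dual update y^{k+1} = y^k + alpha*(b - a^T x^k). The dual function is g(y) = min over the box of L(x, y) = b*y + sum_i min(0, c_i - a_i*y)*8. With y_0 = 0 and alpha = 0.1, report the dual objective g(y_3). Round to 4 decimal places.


Dual ascent for LP: min 13*x1 + 9*x2, 4*x1 + 6*x2 = 20, 0 <= x_i <= 8
Step 1: y^k = 0.0, reduced costs: (13.0, 9.0)
  x^k = (0.0, 0.0), subgradient = b - a^T x = 20.0
  y^{k+1} = 0.0 + 0.1*20.0 = 2.0
Step 2: y^k = 2.0, reduced costs: (5.0, -3.0)
  x^k = (0.0, 8.0), subgradient = b - a^T x = -28.0
  y^{k+1} = 2.0 + 0.1*-28.0 = -0.8
Step 3: y^k = -0.8, reduced costs: (16.2, 13.8)
  x^k = (0.0, 0.0), subgradient = b - a^T x = 20.0
  y^{k+1} = -0.8 + 0.1*20.0 = 1.2
Dual objective at y_3 = 1.2: reduced costs (8.2, 1.8), box minimizer x = (0.0, 0.0)
g(y_3) = b*y + (c1 - a1*y)*x1 + (c2 - a2*y)*x2 = 20*1.2 + 8.2*0.0 + 1.8*0.0 = 24.0 + 0.0 + 0.0 = 24.0


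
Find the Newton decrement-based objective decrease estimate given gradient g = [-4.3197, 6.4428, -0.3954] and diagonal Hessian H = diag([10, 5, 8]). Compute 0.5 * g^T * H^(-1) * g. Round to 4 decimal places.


Step 1: H is diagonal, so H^(-1) * g = [-0.432, 1.2886, -0.0494].
Step 2: g^T H^(-1) g = sum_i g_i^2 / H_ii
  = (-4.3197)^2/10 + (6.4428)^2/5 + (-0.3954)^2/8
  = 1.866 + 8.3019 + 0.0195 = 10.1875
Step 3: Objective decrease = 0.5 * g^T H^(-1) g = 5.0937


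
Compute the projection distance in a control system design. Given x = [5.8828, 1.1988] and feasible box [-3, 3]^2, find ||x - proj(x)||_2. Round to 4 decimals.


Project each component onto [-3, 3].
clip(5.8828) = 3.0, clip(1.1988) = 1.1988
Projection = [3.0, 1.1988]
Squared diffs: [8.3105, 0.0]
Distance = sqrt(8.3105) = 2.8828


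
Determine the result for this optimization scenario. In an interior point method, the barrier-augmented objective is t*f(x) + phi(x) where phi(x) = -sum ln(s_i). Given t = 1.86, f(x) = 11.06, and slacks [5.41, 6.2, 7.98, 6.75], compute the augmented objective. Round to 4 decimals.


Step 1: Compute log-barrier.
ln values: [1.6882, 1.8245, 2.0769, 1.9095]
phi = -(1.6882 + 1.8245 + 2.0769 + 1.9095) = -7.4993
Step 2: Compute augmented objective.
t*f(x) = 1.86*11.06 = 20.5716
Total = 20.5716 - 7.4993 = 13.0723


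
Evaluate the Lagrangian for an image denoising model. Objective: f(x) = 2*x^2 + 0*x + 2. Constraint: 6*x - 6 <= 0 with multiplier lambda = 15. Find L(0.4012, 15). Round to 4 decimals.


Step 1: Evaluate f(x).
f(0.4012) = 2*0.4012^2 + 0*0.4012 + 2 = 2.3219
Step 2: Evaluate g(x).
g(0.4012) = 6*0.4012 - 6 = -3.5928
Step 3: Compute Lagrangian.
L = 2.3219 + 15*-3.5928 = -51.5701


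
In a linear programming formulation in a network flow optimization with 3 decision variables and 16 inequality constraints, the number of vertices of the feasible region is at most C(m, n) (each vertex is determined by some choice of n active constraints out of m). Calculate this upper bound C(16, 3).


Each vertex corresponds to some choice of n active constraints out of m, so the number of vertices is at most C(m, n) = m! / (n!(m-n)!).
m = 16, n = 3
Numerator: 16 * 15 * 14
Denominator: 3! = 6
C(16, 3) = 560


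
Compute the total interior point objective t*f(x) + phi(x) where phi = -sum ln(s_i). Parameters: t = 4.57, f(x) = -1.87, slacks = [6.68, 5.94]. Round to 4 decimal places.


Step 1: Compute log-barrier.
ln values: [1.8991, 1.7817]
phi = -(1.8991 + 1.7817) = -3.6808
Step 2: Compute augmented objective.
t*f(x) = 4.57*-1.87 = -8.5459
Total = -8.5459 - 3.6808 = -12.2267


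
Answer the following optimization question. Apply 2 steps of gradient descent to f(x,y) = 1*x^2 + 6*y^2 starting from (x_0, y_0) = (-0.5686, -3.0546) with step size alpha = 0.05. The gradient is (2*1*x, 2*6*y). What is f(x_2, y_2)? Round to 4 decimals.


Gradient descent on f(x,y) = 1*x^2 + 6*y^2.
Starting point: (-0.5686, -3.0546), alpha = 0.05
Step 1: grad_x = 2*1*-0.5686 = -1.1372, grad_y = 2*6*-3.0546 = -36.6552
  x_1 = -0.5686 - 0.05*-1.1372 = -0.5117
  y_1 = -3.0546 - 0.05*-36.6552 = -1.2218
Step 2: grad_x = 2*1*-0.5117 = -1.0235, grad_y = 2*6*-1.2218 = -14.6621
  x_2 = -0.5117 - 0.05*-1.0235 = -0.4606
  y_2 = -1.2218 - 0.05*-14.6621 = -0.4887
f(-0.4606, -0.4887) = 1*(-0.4606)^2 + 6*(-0.4887)^2 = 1.6453


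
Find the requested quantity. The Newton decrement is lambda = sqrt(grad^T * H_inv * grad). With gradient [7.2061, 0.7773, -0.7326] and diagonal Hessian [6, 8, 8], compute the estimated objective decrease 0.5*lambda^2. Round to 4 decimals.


Step 1: H is diagonal, so H^(-1) * g = [1.201, 0.0972, -0.0916].
Step 2: g^T H^(-1) g = sum_i g_i^2 / H_ii
  = (7.2061)^2/6 + (0.7773)^2/8 + (-0.7326)^2/8
  = 8.6546 + 0.0755 + 0.0671 = 8.7973
Step 3: Objective decrease = 0.5 * g^T H^(-1) g = 4.3986


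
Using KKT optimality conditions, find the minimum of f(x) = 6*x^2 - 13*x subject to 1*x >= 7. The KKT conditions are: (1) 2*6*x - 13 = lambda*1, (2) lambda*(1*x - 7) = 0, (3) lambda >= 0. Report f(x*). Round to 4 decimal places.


Step 1: Try lambda = 0 (constraint inactive).
x_unc = 13/(2*6) = 1.0833
Check: 1*1.0833 = 1.0833 < 7 -- violated!
Step 2: Constraint must be active: 1*x = 7
x* = 7/1 = 7.0
lambda = (2*6*7.0 - 13)/1 = 71.0
Step 3: Compute optimal value.
f(x*) = 6*7.0^2 - 13*7.0 = 203.0


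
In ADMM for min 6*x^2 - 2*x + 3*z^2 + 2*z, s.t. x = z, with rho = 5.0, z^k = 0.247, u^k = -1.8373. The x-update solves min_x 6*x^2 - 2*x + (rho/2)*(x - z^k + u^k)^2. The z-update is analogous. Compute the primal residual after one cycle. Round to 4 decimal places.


ADMM iteration with rho = 5.0, z^k = 0.247, u^k = -1.8373
Step 1: x-update.
Minimize 6*x^2 - 2*x + (5.0/2)*(x - 0.247 - 1.8373)^2
FOC: (2*6 + 5.0)*x = 2 + 5.0*(0.247 + 1.8373)
x^{k+1} = 0.7307
Step 2: z-update.
Minimize 3*z^2 + 2*z + (5.0/2)*(0.7307 - z - 1.8373)^2
FOC: (2*3 + 5.0)*z = -2 + 5.0*(0.7307 - 1.8373)
z^{k+1} = -0.6848
Step 3: u-update.
u^{k+1} = -1.8373 + 0.7307 + 0.6848 = -0.4218
Step 4: Primal residual = |0.7307 + 0.6848| = 1.4155


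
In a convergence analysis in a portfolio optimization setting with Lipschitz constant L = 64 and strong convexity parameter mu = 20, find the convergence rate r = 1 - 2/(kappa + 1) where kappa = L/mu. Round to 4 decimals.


Step 1: Compute the condition number.
kappa = L/mu = 64/20 = 3.2
Step 2: Compute the convergence rate.
r = 1 - 2/(kappa + 1) = 1 - 2*mu/(L + mu) = (L - mu)/(L + mu) = 44/84 = 0.5238


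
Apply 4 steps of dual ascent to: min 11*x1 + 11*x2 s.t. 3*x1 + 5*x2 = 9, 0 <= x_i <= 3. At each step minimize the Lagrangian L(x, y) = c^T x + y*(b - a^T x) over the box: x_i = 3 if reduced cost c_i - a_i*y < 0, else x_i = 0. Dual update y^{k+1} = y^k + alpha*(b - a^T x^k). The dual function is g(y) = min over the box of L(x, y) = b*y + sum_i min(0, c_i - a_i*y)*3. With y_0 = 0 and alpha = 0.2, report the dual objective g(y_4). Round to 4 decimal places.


Dual ascent for LP: min 11*x1 + 11*x2, 3*x1 + 5*x2 = 9, 0 <= x_i <= 3
Step 1: y^k = 0.0, reduced costs: (11.0, 11.0)
  x^k = (0.0, 0.0), subgradient = b - a^T x = 9.0
  y^{k+1} = 0.0 + 0.2*9.0 = 1.8
Step 2: y^k = 1.8, reduced costs: (5.6, 2.0)
  x^k = (0.0, 0.0), subgradient = b - a^T x = 9.0
  y^{k+1} = 1.8 + 0.2*9.0 = 3.6
Step 3: y^k = 3.6, reduced costs: (0.2, -7.0)
  x^k = (0.0, 3.0), subgradient = b - a^T x = -6.0
  y^{k+1} = 3.6 + 0.2*-6.0 = 2.4
Step 4: y^k = 2.4, reduced costs: (3.8, -1.0)
  x^k = (0.0, 3.0), subgradient = b - a^T x = -6.0
  y^{k+1} = 2.4 + 0.2*-6.0 = 1.2
Dual objective at y_4 = 1.2: reduced costs (7.4, 5.0), box minimizer x = (0.0, 0.0)
g(y_4) = b*y + (c1 - a1*y)*x1 + (c2 - a2*y)*x2 = 9*1.2 + 7.4*0.0 + 5.0*0.0 = 10.8 + 0.0 + 0.0 = 10.8


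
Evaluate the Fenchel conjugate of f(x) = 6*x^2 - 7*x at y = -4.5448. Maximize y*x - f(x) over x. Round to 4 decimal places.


f*(y) = sup_x {y*x - a*x^2 - b*x} = sup_x {(y-b)*x - a*x^2}
FOC: (y - b) - 2a*x = 0 => x* = (y - b)/(2a)
x* = (-4.5448 + 7)/(2*6) = 0.2046
f*(-4.5448) = (y-b)^2/(4a) = (-4.5448 + 7)^2/(4*6)
= 6.028/24 = 0.2512


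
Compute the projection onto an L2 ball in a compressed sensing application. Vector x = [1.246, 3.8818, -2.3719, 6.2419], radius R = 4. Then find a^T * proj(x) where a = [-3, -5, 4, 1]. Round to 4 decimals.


Step 1: Compute ||x|| (intermediates to 6 decimals).
||x|| = sqrt(1.246^2 + 3.8818^2 + (-2.3719)^2 + 6.2419^2) = 7.823561
Step 2: Project.
Since ||x|| > R, scale = R/||x|| = 4/7.823561 = 0.511276, proj(x) = scale * x
proj(x) = [0.63705, 1.984671, -1.212696, 3.191334]
Step 3: Dot product.
a^T * proj(x) = -3*0.63705 - 5*1.984671 + 4*(-1.212696) + 1*3.191334 = -13.494


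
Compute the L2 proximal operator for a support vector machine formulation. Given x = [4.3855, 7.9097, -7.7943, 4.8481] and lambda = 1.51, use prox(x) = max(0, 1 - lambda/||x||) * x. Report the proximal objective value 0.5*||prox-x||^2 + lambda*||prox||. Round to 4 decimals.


Step 1: Compute ||x||.
||x|| = 12.8861
Step 2: Compute scaling factor.
scale = max(0, 1 - 1.51/12.8861) = 0.8828
Step 3: prox(x) = [3.8716, 6.9828, -6.881, 4.28]
||prox(x)|| = 11.3761
Step 4: Proximal objective.
0.5*||prox-x||^2 = 1.1401
lambda*||prox|| = 17.1779
Total = 18.3179


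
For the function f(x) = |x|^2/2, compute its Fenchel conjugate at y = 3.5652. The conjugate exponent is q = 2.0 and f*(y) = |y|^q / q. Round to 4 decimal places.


The conjugate exponent q satisfies 1/p + 1/q = 1.
p = 2, so q = 2/(2 - 1) = 2.0
|y|^q = 3.5652^2.0 = 12.7107
f*(3.5652) = 12.7107 / 2.0 = 6.3553


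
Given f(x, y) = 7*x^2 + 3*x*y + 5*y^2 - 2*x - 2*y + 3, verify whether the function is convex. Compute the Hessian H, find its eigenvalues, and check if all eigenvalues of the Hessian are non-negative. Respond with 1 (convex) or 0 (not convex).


The Hessian of f(x,y) = 7*x^2 + 3*x*y + 5*y^2 - 2*x - 2*y + 3 is:
H = [[14, 3], [3, 10]]
Trace = 14 + 10 = 24
Determinant = 14*10 - (3)^2 = 131
Discriminant = (24)^2 - 4*131 = 52.0
Eigenvalues: lambda_1 = 8.3944, lambda_2 = 15.6056
The function is convex.

1


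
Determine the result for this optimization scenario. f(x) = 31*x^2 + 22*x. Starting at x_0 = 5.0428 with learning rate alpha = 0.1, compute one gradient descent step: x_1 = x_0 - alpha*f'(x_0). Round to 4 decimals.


We compute the gradient at x_0 and apply the update.
f'(x) = 62*x + 22
f'(5.0428) = 62*5.0428 + 22 = 334.6536
x_1 = 5.0428 - 0.1*334.6536 = -28.4226


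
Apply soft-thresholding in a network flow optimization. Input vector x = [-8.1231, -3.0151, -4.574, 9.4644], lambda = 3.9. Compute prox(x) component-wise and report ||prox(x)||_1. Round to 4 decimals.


Soft-thresholding with lambda = 3.9:
prox(-8.1231) = sign(-8.1231)*max(|-8.1231| - 3.9, 0) = -4.2231
prox(-3.0151) = sign(-3.0151)*max(|-3.0151| - 3.9, 0) = 0.0
prox(-4.574) = sign(-4.574)*max(|-4.574| - 3.9, 0) = -0.674
prox(9.4644) = sign(9.4644)*max(|9.4644| - 3.9, 0) = 5.5644
prox(x) = [-4.2231, 0.0, -0.674, 5.5644]
||prox(x)||_1 = 4.2231 + 0.0 + 0.674 + 5.5644 = 10.4615
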